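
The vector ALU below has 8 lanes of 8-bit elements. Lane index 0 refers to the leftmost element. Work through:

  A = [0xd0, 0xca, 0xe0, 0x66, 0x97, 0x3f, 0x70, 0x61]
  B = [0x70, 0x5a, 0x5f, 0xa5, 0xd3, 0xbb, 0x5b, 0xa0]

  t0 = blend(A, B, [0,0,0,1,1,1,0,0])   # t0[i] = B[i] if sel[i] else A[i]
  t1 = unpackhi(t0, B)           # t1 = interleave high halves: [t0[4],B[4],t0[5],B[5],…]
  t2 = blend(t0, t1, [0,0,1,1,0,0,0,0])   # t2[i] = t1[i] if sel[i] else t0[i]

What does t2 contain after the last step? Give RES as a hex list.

RES = [ 0xd0  0xca  0xbb  0xbb  0xd3  0xbb  0x70  0x61 ]

t0 = [0xd0, 0xca, 0xe0, 0xa5, 0xd3, 0xbb, 0x70, 0x61]
t1 = [0xd3, 0xd3, 0xbb, 0xbb, 0x70, 0x5b, 0x61, 0xa0]
t2 = [0xd0, 0xca, 0xbb, 0xbb, 0xd3, 0xbb, 0x70, 0x61]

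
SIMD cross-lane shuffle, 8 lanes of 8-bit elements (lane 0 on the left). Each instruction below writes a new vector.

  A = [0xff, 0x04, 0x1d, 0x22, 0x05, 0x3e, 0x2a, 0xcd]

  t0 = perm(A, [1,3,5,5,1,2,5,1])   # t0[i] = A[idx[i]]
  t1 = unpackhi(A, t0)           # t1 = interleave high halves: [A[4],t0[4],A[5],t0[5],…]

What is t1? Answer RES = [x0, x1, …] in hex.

  t0: 04 22 3e 3e 04 1d 3e 04
  t1: 05 04 3e 1d 2a 3e cd 04

RES = [0x05, 0x04, 0x3e, 0x1d, 0x2a, 0x3e, 0xcd, 0x04]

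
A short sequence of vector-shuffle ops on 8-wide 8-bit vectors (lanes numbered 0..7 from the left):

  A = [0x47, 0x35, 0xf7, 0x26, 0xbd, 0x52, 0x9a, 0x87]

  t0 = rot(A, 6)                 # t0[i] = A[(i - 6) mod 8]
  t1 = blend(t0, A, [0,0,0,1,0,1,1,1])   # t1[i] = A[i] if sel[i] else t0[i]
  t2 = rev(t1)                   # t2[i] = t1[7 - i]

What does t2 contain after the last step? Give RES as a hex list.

RES = [ 0x87  0x9a  0x52  0x9a  0x26  0xbd  0x26  0xf7 ]

→ t0 |f7|26|bd|52|9a|87|47|35|
→ t1 |f7|26|bd|26|9a|52|9a|87|
→ t2 |87|9a|52|9a|26|bd|26|f7|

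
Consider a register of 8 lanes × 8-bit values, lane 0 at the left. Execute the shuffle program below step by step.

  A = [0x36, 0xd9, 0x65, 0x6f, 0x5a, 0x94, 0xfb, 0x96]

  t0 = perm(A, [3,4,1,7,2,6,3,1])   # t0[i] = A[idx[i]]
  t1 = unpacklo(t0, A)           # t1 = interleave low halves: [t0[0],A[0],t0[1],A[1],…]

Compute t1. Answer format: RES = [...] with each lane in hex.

RES = [0x6f, 0x36, 0x5a, 0xd9, 0xd9, 0x65, 0x96, 0x6f]

t0 = [0x6f, 0x5a, 0xd9, 0x96, 0x65, 0xfb, 0x6f, 0xd9]
t1 = [0x6f, 0x36, 0x5a, 0xd9, 0xd9, 0x65, 0x96, 0x6f]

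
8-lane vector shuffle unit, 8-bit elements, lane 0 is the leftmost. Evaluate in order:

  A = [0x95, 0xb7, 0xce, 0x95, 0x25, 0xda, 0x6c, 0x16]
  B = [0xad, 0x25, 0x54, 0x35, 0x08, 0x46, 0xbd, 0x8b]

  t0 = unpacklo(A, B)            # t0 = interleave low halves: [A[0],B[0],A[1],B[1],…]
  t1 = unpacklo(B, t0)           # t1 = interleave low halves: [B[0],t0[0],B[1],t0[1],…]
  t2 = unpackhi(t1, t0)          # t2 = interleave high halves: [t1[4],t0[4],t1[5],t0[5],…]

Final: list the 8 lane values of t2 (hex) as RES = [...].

t0 = [0x95, 0xad, 0xb7, 0x25, 0xce, 0x54, 0x95, 0x35]
t1 = [0xad, 0x95, 0x25, 0xad, 0x54, 0xb7, 0x35, 0x25]
t2 = [0x54, 0xce, 0xb7, 0x54, 0x35, 0x95, 0x25, 0x35]

RES = [ 0x54  0xce  0xb7  0x54  0x35  0x95  0x25  0x35 ]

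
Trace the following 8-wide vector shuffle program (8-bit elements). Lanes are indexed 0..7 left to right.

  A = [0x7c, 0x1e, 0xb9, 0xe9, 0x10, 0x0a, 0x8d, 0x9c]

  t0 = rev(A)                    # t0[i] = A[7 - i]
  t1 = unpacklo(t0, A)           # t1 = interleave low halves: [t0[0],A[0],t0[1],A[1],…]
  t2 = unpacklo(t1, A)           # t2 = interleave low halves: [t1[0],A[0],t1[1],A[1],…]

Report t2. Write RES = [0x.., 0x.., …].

RES = [ 0x9c  0x7c  0x7c  0x1e  0x8d  0xb9  0x1e  0xe9 ]

→ t0 |9c|8d|0a|10|e9|b9|1e|7c|
→ t1 |9c|7c|8d|1e|0a|b9|10|e9|
→ t2 |9c|7c|7c|1e|8d|b9|1e|e9|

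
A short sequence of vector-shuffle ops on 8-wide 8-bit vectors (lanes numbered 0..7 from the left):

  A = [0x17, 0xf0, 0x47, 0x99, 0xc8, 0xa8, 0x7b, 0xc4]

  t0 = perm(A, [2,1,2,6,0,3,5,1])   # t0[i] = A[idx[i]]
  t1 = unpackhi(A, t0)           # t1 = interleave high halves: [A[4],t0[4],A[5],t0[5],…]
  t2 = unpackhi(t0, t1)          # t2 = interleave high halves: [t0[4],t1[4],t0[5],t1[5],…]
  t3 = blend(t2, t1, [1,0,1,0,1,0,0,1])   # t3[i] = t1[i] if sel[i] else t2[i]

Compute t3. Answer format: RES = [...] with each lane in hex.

t0 = [0x47, 0xf0, 0x47, 0x7b, 0x17, 0x99, 0xa8, 0xf0]
t1 = [0xc8, 0x17, 0xa8, 0x99, 0x7b, 0xa8, 0xc4, 0xf0]
t2 = [0x17, 0x7b, 0x99, 0xa8, 0xa8, 0xc4, 0xf0, 0xf0]
t3 = [0xc8, 0x7b, 0xa8, 0xa8, 0x7b, 0xc4, 0xf0, 0xf0]

RES = [0xc8, 0x7b, 0xa8, 0xa8, 0x7b, 0xc4, 0xf0, 0xf0]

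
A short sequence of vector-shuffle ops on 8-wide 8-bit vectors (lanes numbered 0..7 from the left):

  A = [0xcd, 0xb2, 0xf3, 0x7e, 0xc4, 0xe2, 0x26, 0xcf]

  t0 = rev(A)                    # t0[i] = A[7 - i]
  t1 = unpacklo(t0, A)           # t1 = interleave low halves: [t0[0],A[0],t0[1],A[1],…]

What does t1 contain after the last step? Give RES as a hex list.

→ t0 |cf|26|e2|c4|7e|f3|b2|cd|
→ t1 |cf|cd|26|b2|e2|f3|c4|7e|

RES = [0xcf, 0xcd, 0x26, 0xb2, 0xe2, 0xf3, 0xc4, 0x7e]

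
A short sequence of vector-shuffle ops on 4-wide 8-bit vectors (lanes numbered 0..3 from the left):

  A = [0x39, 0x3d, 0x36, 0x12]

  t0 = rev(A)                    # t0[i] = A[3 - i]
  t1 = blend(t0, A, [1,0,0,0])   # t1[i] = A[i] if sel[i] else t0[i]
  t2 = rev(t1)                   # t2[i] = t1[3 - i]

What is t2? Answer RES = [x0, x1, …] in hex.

→ t0 |12|36|3d|39|
→ t1 |39|36|3d|39|
→ t2 |39|3d|36|39|

RES = [0x39, 0x3d, 0x36, 0x39]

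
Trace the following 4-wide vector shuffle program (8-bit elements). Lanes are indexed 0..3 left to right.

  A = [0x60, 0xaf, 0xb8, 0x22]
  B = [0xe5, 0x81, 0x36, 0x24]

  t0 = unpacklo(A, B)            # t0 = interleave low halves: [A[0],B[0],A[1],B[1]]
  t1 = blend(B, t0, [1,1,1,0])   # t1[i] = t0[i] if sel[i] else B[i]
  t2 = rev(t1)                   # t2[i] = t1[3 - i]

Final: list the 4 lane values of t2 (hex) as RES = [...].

RES = [0x24, 0xaf, 0xe5, 0x60]

t0 = [0x60, 0xe5, 0xaf, 0x81]
t1 = [0x60, 0xe5, 0xaf, 0x24]
t2 = [0x24, 0xaf, 0xe5, 0x60]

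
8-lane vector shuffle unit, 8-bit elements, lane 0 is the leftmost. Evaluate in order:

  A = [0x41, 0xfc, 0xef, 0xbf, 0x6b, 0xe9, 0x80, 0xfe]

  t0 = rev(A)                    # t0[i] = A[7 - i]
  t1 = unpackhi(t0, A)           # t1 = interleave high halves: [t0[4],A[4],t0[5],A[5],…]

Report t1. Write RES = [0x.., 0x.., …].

  t0: fe 80 e9 6b bf ef fc 41
  t1: bf 6b ef e9 fc 80 41 fe

RES = [ 0xbf  0x6b  0xef  0xe9  0xfc  0x80  0x41  0xfe ]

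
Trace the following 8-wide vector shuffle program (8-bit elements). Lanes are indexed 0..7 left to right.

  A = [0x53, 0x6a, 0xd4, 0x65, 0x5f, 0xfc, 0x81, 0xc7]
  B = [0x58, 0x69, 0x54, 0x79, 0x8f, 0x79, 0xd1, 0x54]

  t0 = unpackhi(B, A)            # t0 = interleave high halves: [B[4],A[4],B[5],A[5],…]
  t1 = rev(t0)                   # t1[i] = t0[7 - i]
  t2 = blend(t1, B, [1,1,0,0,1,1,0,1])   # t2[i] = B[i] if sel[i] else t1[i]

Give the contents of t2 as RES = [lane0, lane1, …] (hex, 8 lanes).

→ t0 |8f|5f|79|fc|d1|81|54|c7|
→ t1 |c7|54|81|d1|fc|79|5f|8f|
→ t2 |58|69|81|d1|8f|79|5f|54|

RES = [ 0x58  0x69  0x81  0xd1  0x8f  0x79  0x5f  0x54 ]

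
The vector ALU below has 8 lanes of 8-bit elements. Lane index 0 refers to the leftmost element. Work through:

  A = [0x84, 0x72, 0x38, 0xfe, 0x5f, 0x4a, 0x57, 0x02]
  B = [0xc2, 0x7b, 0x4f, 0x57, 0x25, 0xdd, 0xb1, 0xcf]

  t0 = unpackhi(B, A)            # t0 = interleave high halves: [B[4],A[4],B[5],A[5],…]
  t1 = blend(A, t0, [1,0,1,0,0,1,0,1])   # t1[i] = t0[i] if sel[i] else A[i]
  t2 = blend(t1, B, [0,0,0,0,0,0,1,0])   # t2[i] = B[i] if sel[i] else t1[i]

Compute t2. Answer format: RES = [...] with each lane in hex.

  t0: 25 5f dd 4a b1 57 cf 02
  t1: 25 72 dd fe 5f 57 57 02
  t2: 25 72 dd fe 5f 57 b1 02

RES = [0x25, 0x72, 0xdd, 0xfe, 0x5f, 0x57, 0xb1, 0x02]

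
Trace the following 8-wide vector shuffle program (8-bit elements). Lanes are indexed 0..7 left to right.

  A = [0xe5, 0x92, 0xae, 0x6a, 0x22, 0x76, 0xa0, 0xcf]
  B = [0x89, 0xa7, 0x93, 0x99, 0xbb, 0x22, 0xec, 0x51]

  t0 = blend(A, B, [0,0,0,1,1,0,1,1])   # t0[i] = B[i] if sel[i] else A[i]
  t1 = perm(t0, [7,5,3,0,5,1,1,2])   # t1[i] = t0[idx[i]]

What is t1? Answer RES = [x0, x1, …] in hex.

RES = [ 0x51  0x76  0x99  0xe5  0x76  0x92  0x92  0xae ]

  t0: e5 92 ae 99 bb 76 ec 51
  t1: 51 76 99 e5 76 92 92 ae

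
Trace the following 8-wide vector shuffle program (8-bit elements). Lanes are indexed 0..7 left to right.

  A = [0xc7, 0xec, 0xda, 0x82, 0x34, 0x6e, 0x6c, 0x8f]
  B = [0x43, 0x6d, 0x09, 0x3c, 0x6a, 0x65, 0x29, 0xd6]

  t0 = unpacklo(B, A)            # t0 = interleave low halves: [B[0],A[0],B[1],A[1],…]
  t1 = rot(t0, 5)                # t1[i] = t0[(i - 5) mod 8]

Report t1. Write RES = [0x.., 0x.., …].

RES = [0xec, 0x09, 0xda, 0x3c, 0x82, 0x43, 0xc7, 0x6d]

  t0: 43 c7 6d ec 09 da 3c 82
  t1: ec 09 da 3c 82 43 c7 6d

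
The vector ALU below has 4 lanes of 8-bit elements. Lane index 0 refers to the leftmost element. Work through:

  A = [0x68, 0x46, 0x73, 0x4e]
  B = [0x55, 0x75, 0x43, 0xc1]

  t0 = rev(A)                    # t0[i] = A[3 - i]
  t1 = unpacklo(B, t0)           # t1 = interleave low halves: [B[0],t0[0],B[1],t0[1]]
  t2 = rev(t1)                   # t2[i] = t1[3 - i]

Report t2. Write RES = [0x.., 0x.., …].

→ t0 |4e|73|46|68|
→ t1 |55|4e|75|73|
→ t2 |73|75|4e|55|

RES = [ 0x73  0x75  0x4e  0x55 ]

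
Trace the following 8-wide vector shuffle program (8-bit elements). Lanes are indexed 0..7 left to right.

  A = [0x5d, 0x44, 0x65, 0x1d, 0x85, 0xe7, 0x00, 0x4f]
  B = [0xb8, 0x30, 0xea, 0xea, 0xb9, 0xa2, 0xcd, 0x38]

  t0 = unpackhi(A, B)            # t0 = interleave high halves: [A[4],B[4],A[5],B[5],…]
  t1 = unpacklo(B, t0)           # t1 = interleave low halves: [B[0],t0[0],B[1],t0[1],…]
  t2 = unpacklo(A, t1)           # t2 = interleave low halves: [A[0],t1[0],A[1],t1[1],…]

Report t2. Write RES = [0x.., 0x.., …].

  t0: 85 b9 e7 a2 00 cd 4f 38
  t1: b8 85 30 b9 ea e7 ea a2
  t2: 5d b8 44 85 65 30 1d b9

RES = [0x5d, 0xb8, 0x44, 0x85, 0x65, 0x30, 0x1d, 0xb9]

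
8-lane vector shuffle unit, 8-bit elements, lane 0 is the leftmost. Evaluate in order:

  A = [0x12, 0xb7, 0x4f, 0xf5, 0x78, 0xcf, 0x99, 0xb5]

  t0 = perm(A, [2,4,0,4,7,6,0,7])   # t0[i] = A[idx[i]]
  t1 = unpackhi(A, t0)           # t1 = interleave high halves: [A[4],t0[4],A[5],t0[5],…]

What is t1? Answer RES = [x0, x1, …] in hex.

RES = [ 0x78  0xb5  0xcf  0x99  0x99  0x12  0xb5  0xb5 ]

t0 = [0x4f, 0x78, 0x12, 0x78, 0xb5, 0x99, 0x12, 0xb5]
t1 = [0x78, 0xb5, 0xcf, 0x99, 0x99, 0x12, 0xb5, 0xb5]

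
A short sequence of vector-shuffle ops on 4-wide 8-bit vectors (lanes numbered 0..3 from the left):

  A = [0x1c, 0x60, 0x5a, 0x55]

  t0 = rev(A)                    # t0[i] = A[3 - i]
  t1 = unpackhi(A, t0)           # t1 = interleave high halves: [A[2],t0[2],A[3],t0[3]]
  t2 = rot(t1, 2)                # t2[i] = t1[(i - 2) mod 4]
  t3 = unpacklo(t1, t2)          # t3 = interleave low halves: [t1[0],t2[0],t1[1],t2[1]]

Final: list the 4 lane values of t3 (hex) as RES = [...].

RES = [ 0x5a  0x55  0x60  0x1c ]

  t0: 55 5a 60 1c
  t1: 5a 60 55 1c
  t2: 55 1c 5a 60
  t3: 5a 55 60 1c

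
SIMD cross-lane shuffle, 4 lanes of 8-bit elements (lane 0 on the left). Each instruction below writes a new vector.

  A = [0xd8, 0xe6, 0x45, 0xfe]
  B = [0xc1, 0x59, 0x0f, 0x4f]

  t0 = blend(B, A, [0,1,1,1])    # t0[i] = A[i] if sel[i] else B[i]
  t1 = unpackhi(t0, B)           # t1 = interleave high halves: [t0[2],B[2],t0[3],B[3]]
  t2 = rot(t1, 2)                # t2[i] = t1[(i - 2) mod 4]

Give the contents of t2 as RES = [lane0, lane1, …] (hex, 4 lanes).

RES = [ 0xfe  0x4f  0x45  0x0f ]

→ t0 |c1|e6|45|fe|
→ t1 |45|0f|fe|4f|
→ t2 |fe|4f|45|0f|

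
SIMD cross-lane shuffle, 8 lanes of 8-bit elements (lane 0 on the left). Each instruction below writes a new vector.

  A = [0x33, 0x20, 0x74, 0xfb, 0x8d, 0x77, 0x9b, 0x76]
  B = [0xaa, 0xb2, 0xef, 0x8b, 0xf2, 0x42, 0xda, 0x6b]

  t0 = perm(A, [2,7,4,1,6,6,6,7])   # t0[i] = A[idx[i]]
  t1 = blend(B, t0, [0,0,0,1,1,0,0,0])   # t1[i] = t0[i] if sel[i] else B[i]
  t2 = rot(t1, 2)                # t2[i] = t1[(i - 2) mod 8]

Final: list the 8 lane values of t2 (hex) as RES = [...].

→ t0 |74|76|8d|20|9b|9b|9b|76|
→ t1 |aa|b2|ef|20|9b|42|da|6b|
→ t2 |da|6b|aa|b2|ef|20|9b|42|

RES = [0xda, 0x6b, 0xaa, 0xb2, 0xef, 0x20, 0x9b, 0x42]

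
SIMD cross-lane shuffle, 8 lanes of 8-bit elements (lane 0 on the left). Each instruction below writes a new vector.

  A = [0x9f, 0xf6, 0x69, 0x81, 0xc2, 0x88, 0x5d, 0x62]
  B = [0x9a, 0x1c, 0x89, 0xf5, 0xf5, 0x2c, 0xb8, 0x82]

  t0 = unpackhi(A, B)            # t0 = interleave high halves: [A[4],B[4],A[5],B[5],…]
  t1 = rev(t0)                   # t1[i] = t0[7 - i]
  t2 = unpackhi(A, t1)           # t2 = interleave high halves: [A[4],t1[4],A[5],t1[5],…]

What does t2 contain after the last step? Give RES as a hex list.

RES = [0xc2, 0x2c, 0x88, 0x88, 0x5d, 0xf5, 0x62, 0xc2]

  t0: c2 f5 88 2c 5d b8 62 82
  t1: 82 62 b8 5d 2c 88 f5 c2
  t2: c2 2c 88 88 5d f5 62 c2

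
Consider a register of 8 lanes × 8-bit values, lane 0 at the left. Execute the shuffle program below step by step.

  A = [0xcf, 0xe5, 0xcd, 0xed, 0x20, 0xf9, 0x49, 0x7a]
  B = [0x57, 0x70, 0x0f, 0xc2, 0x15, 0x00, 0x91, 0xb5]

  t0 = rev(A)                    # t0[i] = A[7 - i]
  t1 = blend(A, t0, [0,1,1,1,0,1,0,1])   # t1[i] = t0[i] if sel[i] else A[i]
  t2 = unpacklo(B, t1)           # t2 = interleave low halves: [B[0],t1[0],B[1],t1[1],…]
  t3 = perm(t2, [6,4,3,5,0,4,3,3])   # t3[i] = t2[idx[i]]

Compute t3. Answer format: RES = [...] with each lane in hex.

t0 = [0x7a, 0x49, 0xf9, 0x20, 0xed, 0xcd, 0xe5, 0xcf]
t1 = [0xcf, 0x49, 0xf9, 0x20, 0x20, 0xcd, 0x49, 0xcf]
t2 = [0x57, 0xcf, 0x70, 0x49, 0x0f, 0xf9, 0xc2, 0x20]
t3 = [0xc2, 0x0f, 0x49, 0xf9, 0x57, 0x0f, 0x49, 0x49]

RES = [ 0xc2  0x0f  0x49  0xf9  0x57  0x0f  0x49  0x49 ]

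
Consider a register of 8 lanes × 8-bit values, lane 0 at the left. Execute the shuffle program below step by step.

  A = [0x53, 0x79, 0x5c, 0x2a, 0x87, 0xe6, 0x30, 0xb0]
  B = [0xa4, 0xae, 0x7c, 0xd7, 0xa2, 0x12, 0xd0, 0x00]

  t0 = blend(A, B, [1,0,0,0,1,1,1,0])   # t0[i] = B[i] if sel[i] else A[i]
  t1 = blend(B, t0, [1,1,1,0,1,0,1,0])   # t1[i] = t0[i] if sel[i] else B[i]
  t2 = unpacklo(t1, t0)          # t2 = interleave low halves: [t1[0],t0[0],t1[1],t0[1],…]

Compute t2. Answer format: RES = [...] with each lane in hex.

t0 = [0xa4, 0x79, 0x5c, 0x2a, 0xa2, 0x12, 0xd0, 0xb0]
t1 = [0xa4, 0x79, 0x5c, 0xd7, 0xa2, 0x12, 0xd0, 0x00]
t2 = [0xa4, 0xa4, 0x79, 0x79, 0x5c, 0x5c, 0xd7, 0x2a]

RES = [ 0xa4  0xa4  0x79  0x79  0x5c  0x5c  0xd7  0x2a ]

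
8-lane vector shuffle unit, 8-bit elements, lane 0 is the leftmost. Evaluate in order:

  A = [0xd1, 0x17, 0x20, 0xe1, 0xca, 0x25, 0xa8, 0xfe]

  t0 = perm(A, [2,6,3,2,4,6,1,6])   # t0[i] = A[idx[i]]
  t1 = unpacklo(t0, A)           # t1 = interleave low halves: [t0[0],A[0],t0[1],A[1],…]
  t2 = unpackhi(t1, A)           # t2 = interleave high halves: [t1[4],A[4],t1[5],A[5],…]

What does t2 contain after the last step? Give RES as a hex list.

  t0: 20 a8 e1 20 ca a8 17 a8
  t1: 20 d1 a8 17 e1 20 20 e1
  t2: e1 ca 20 25 20 a8 e1 fe

RES = [0xe1, 0xca, 0x20, 0x25, 0x20, 0xa8, 0xe1, 0xfe]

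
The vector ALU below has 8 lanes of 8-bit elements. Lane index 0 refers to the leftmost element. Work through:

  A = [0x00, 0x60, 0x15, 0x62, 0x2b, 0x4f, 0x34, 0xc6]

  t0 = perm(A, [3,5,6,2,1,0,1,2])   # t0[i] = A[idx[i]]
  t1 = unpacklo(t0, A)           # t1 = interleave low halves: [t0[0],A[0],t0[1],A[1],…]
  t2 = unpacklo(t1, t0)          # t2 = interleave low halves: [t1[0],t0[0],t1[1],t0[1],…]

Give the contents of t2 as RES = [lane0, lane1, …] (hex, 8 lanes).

→ t0 |62|4f|34|15|60|00|60|15|
→ t1 |62|00|4f|60|34|15|15|62|
→ t2 |62|62|00|4f|4f|34|60|15|

RES = [ 0x62  0x62  0x00  0x4f  0x4f  0x34  0x60  0x15 ]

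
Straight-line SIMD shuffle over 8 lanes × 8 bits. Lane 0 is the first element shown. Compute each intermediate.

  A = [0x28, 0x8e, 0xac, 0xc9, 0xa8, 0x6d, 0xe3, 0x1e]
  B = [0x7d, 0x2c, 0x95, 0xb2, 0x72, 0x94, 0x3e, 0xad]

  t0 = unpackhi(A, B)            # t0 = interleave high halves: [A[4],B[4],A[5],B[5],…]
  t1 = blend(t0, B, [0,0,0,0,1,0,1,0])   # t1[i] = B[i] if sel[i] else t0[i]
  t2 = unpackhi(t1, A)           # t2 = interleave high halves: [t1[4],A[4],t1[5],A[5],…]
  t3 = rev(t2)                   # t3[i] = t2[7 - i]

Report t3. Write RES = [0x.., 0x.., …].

→ t0 |a8|72|6d|94|e3|3e|1e|ad|
→ t1 |a8|72|6d|94|72|3e|3e|ad|
→ t2 |72|a8|3e|6d|3e|e3|ad|1e|
→ t3 |1e|ad|e3|3e|6d|3e|a8|72|

RES = [ 0x1e  0xad  0xe3  0x3e  0x6d  0x3e  0xa8  0x72 ]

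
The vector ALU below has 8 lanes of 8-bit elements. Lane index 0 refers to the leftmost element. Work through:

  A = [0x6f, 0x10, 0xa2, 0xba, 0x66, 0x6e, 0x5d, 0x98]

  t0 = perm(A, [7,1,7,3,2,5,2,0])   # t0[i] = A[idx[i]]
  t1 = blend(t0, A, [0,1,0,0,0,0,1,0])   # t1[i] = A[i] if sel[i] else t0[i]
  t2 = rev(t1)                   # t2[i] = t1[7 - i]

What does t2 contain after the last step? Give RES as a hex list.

RES = [0x6f, 0x5d, 0x6e, 0xa2, 0xba, 0x98, 0x10, 0x98]

→ t0 |98|10|98|ba|a2|6e|a2|6f|
→ t1 |98|10|98|ba|a2|6e|5d|6f|
→ t2 |6f|5d|6e|a2|ba|98|10|98|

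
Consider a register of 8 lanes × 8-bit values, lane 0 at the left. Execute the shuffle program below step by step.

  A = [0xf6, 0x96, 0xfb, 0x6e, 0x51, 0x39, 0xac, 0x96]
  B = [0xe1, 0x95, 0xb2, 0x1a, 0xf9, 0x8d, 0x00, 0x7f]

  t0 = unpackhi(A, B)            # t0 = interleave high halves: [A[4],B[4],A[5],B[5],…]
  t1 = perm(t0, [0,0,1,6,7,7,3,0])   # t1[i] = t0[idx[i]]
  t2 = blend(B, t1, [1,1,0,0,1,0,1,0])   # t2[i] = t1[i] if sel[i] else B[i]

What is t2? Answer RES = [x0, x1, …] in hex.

RES = [0x51, 0x51, 0xb2, 0x1a, 0x7f, 0x8d, 0x8d, 0x7f]

  t0: 51 f9 39 8d ac 00 96 7f
  t1: 51 51 f9 96 7f 7f 8d 51
  t2: 51 51 b2 1a 7f 8d 8d 7f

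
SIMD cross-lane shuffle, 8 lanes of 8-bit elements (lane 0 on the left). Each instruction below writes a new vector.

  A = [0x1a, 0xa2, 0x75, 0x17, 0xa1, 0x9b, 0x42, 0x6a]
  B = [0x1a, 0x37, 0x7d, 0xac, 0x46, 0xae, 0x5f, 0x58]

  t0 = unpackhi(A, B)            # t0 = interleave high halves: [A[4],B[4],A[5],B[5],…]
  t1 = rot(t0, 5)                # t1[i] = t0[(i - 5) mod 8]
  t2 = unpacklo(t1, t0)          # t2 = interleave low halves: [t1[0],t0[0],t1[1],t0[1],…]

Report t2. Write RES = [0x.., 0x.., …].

RES = [ 0xae  0xa1  0x42  0x46  0x5f  0x9b  0x6a  0xae ]

→ t0 |a1|46|9b|ae|42|5f|6a|58|
→ t1 |ae|42|5f|6a|58|a1|46|9b|
→ t2 |ae|a1|42|46|5f|9b|6a|ae|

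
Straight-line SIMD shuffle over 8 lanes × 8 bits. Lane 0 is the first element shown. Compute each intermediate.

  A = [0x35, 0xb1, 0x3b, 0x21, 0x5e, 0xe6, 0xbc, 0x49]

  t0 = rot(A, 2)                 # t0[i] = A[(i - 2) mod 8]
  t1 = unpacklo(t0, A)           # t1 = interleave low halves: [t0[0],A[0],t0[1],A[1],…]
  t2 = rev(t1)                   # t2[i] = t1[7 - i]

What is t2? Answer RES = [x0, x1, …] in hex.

RES = [0x21, 0xb1, 0x3b, 0x35, 0xb1, 0x49, 0x35, 0xbc]

t0 = [0xbc, 0x49, 0x35, 0xb1, 0x3b, 0x21, 0x5e, 0xe6]
t1 = [0xbc, 0x35, 0x49, 0xb1, 0x35, 0x3b, 0xb1, 0x21]
t2 = [0x21, 0xb1, 0x3b, 0x35, 0xb1, 0x49, 0x35, 0xbc]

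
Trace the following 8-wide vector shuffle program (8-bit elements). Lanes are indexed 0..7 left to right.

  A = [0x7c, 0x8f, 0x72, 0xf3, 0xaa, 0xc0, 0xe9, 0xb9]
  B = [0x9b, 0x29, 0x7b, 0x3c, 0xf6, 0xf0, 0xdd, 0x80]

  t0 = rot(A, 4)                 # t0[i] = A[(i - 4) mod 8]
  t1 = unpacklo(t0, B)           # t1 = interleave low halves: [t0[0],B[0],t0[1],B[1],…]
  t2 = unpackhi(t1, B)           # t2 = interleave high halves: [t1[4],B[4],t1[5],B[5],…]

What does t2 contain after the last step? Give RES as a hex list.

→ t0 |aa|c0|e9|b9|7c|8f|72|f3|
→ t1 |aa|9b|c0|29|e9|7b|b9|3c|
→ t2 |e9|f6|7b|f0|b9|dd|3c|80|

RES = [ 0xe9  0xf6  0x7b  0xf0  0xb9  0xdd  0x3c  0x80 ]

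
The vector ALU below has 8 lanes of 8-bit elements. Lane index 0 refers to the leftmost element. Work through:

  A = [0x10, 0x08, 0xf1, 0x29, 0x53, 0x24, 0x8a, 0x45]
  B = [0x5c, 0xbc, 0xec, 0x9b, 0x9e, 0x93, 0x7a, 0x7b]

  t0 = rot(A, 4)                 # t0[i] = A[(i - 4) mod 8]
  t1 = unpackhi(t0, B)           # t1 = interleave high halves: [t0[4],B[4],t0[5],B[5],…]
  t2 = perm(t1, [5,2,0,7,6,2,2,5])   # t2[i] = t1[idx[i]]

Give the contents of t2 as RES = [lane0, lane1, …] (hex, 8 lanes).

t0 = [0x53, 0x24, 0x8a, 0x45, 0x10, 0x08, 0xf1, 0x29]
t1 = [0x10, 0x9e, 0x08, 0x93, 0xf1, 0x7a, 0x29, 0x7b]
t2 = [0x7a, 0x08, 0x10, 0x7b, 0x29, 0x08, 0x08, 0x7a]

RES = [ 0x7a  0x08  0x10  0x7b  0x29  0x08  0x08  0x7a ]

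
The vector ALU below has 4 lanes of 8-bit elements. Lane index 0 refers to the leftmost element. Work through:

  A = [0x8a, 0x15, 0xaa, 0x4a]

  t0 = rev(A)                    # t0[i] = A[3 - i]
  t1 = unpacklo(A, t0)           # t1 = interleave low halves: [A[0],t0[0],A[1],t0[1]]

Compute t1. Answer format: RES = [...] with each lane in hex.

  t0: 4a aa 15 8a
  t1: 8a 4a 15 aa

RES = [0x8a, 0x4a, 0x15, 0xaa]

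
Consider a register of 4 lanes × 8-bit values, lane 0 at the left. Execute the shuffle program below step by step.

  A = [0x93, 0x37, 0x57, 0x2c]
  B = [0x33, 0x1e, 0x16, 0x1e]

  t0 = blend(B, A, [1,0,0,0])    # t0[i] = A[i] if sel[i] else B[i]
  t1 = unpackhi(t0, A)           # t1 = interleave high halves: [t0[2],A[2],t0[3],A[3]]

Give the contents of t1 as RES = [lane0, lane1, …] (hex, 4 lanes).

t0 = [0x93, 0x1e, 0x16, 0x1e]
t1 = [0x16, 0x57, 0x1e, 0x2c]

RES = [ 0x16  0x57  0x1e  0x2c ]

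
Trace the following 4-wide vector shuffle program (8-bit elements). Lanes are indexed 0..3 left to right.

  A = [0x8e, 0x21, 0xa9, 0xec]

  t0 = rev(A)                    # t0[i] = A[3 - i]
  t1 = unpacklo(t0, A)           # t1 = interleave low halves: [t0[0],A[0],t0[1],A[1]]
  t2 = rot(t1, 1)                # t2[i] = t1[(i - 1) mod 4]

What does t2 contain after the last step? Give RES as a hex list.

RES = [ 0x21  0xec  0x8e  0xa9 ]

t0 = [0xec, 0xa9, 0x21, 0x8e]
t1 = [0xec, 0x8e, 0xa9, 0x21]
t2 = [0x21, 0xec, 0x8e, 0xa9]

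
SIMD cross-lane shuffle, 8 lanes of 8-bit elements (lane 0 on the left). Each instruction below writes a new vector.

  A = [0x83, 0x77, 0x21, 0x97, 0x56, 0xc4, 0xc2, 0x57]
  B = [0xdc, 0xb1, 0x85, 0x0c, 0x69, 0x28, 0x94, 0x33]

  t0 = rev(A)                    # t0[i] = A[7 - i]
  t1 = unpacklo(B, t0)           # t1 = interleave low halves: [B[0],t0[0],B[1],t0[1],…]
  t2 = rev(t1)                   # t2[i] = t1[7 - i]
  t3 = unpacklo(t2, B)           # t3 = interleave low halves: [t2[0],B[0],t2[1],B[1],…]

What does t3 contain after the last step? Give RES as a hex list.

RES = [ 0x56  0xdc  0x0c  0xb1  0xc4  0x85  0x85  0x0c ]

  t0: 57 c2 c4 56 97 21 77 83
  t1: dc 57 b1 c2 85 c4 0c 56
  t2: 56 0c c4 85 c2 b1 57 dc
  t3: 56 dc 0c b1 c4 85 85 0c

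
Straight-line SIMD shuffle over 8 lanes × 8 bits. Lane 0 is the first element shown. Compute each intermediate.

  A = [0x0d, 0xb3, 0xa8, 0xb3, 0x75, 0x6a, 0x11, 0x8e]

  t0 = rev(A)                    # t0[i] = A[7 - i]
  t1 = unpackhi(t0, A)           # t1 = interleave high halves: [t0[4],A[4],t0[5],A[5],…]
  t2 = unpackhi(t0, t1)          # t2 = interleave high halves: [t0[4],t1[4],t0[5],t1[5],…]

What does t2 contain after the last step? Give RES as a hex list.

t0 = [0x8e, 0x11, 0x6a, 0x75, 0xb3, 0xa8, 0xb3, 0x0d]
t1 = [0xb3, 0x75, 0xa8, 0x6a, 0xb3, 0x11, 0x0d, 0x8e]
t2 = [0xb3, 0xb3, 0xa8, 0x11, 0xb3, 0x0d, 0x0d, 0x8e]

RES = [ 0xb3  0xb3  0xa8  0x11  0xb3  0x0d  0x0d  0x8e ]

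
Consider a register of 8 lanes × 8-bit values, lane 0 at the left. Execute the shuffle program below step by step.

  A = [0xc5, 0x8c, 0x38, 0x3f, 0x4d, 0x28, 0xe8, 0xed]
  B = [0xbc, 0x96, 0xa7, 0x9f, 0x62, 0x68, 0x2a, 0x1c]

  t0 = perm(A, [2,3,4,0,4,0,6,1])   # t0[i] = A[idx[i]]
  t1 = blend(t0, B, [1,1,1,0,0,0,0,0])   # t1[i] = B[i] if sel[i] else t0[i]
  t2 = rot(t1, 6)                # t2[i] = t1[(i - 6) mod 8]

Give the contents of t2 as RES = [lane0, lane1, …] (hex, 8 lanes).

t0 = [0x38, 0x3f, 0x4d, 0xc5, 0x4d, 0xc5, 0xe8, 0x8c]
t1 = [0xbc, 0x96, 0xa7, 0xc5, 0x4d, 0xc5, 0xe8, 0x8c]
t2 = [0xa7, 0xc5, 0x4d, 0xc5, 0xe8, 0x8c, 0xbc, 0x96]

RES = [ 0xa7  0xc5  0x4d  0xc5  0xe8  0x8c  0xbc  0x96 ]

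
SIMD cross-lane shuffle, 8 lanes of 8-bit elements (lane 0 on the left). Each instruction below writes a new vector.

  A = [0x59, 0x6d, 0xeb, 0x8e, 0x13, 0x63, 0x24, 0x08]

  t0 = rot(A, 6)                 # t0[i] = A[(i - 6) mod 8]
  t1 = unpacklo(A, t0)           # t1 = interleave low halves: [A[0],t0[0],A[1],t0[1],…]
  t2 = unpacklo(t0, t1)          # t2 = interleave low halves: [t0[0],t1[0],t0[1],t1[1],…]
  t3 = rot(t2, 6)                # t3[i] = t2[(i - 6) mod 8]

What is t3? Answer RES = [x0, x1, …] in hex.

→ t0 |eb|8e|13|63|24|08|59|6d|
→ t1 |59|eb|6d|8e|eb|13|8e|63|
→ t2 |eb|59|8e|eb|13|6d|63|8e|
→ t3 |8e|eb|13|6d|63|8e|eb|59|

RES = [ 0x8e  0xeb  0x13  0x6d  0x63  0x8e  0xeb  0x59 ]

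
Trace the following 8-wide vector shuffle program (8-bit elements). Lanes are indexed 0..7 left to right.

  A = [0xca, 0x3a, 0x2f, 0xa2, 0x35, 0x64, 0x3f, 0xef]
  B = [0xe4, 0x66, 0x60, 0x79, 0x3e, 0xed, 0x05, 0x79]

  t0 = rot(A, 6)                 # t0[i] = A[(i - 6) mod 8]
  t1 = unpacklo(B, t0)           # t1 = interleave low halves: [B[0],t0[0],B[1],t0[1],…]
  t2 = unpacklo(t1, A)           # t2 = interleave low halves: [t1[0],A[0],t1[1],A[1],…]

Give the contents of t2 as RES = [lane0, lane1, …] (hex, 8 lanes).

RES = [ 0xe4  0xca  0x2f  0x3a  0x66  0x2f  0xa2  0xa2 ]

t0 = [0x2f, 0xa2, 0x35, 0x64, 0x3f, 0xef, 0xca, 0x3a]
t1 = [0xe4, 0x2f, 0x66, 0xa2, 0x60, 0x35, 0x79, 0x64]
t2 = [0xe4, 0xca, 0x2f, 0x3a, 0x66, 0x2f, 0xa2, 0xa2]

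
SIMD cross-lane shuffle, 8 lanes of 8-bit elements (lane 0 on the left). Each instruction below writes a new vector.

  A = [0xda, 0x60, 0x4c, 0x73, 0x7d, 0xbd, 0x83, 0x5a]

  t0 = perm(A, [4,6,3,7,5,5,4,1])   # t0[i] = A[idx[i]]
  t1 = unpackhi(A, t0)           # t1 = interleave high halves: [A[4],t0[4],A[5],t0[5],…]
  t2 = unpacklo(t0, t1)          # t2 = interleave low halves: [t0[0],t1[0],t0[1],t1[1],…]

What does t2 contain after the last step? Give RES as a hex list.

t0 = [0x7d, 0x83, 0x73, 0x5a, 0xbd, 0xbd, 0x7d, 0x60]
t1 = [0x7d, 0xbd, 0xbd, 0xbd, 0x83, 0x7d, 0x5a, 0x60]
t2 = [0x7d, 0x7d, 0x83, 0xbd, 0x73, 0xbd, 0x5a, 0xbd]

RES = [0x7d, 0x7d, 0x83, 0xbd, 0x73, 0xbd, 0x5a, 0xbd]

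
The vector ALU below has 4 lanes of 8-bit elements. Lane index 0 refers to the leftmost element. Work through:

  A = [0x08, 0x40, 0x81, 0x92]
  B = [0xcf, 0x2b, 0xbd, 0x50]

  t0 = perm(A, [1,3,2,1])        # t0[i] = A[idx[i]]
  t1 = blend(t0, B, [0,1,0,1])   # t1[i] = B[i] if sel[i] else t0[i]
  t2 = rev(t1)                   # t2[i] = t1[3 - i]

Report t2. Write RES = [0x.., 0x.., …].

RES = [0x50, 0x81, 0x2b, 0x40]

→ t0 |40|92|81|40|
→ t1 |40|2b|81|50|
→ t2 |50|81|2b|40|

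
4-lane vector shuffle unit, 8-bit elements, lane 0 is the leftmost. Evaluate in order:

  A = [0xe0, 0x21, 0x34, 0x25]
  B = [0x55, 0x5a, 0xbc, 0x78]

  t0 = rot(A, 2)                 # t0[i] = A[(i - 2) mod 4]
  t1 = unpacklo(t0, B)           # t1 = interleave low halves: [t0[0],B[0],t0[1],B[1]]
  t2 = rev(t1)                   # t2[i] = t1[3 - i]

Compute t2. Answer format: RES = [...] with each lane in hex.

→ t0 |34|25|e0|21|
→ t1 |34|55|25|5a|
→ t2 |5a|25|55|34|

RES = [0x5a, 0x25, 0x55, 0x34]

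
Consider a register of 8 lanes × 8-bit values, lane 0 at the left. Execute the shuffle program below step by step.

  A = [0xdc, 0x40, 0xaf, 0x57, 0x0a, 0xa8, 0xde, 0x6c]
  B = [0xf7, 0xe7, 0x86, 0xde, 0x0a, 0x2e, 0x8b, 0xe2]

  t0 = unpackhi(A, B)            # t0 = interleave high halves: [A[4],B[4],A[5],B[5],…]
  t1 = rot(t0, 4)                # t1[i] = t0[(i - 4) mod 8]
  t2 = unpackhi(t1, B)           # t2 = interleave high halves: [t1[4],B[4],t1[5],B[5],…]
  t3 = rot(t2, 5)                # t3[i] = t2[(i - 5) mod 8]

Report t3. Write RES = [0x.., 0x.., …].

t0 = [0x0a, 0x0a, 0xa8, 0x2e, 0xde, 0x8b, 0x6c, 0xe2]
t1 = [0xde, 0x8b, 0x6c, 0xe2, 0x0a, 0x0a, 0xa8, 0x2e]
t2 = [0x0a, 0x0a, 0x0a, 0x2e, 0xa8, 0x8b, 0x2e, 0xe2]
t3 = [0x2e, 0xa8, 0x8b, 0x2e, 0xe2, 0x0a, 0x0a, 0x0a]

RES = [0x2e, 0xa8, 0x8b, 0x2e, 0xe2, 0x0a, 0x0a, 0x0a]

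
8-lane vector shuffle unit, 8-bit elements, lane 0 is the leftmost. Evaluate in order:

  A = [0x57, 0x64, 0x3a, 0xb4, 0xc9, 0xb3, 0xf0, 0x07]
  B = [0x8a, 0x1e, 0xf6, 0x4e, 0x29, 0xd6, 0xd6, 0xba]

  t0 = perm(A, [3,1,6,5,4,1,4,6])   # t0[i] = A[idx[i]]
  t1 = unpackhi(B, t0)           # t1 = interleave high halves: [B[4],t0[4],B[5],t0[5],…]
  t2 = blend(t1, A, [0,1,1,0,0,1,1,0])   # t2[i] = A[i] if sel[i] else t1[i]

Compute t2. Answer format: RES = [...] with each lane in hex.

RES = [0x29, 0x64, 0x3a, 0x64, 0xd6, 0xb3, 0xf0, 0xf0]

  t0: b4 64 f0 b3 c9 64 c9 f0
  t1: 29 c9 d6 64 d6 c9 ba f0
  t2: 29 64 3a 64 d6 b3 f0 f0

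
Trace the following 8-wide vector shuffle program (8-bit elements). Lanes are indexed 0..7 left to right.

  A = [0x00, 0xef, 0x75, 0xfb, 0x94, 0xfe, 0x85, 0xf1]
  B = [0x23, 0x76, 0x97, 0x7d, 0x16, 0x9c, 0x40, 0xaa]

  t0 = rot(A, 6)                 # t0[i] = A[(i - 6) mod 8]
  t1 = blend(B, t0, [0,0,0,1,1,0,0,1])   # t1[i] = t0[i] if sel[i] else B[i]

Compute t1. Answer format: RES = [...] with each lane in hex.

RES = [ 0x23  0x76  0x97  0xfe  0x85  0x9c  0x40  0xef ]

t0 = [0x75, 0xfb, 0x94, 0xfe, 0x85, 0xf1, 0x00, 0xef]
t1 = [0x23, 0x76, 0x97, 0xfe, 0x85, 0x9c, 0x40, 0xef]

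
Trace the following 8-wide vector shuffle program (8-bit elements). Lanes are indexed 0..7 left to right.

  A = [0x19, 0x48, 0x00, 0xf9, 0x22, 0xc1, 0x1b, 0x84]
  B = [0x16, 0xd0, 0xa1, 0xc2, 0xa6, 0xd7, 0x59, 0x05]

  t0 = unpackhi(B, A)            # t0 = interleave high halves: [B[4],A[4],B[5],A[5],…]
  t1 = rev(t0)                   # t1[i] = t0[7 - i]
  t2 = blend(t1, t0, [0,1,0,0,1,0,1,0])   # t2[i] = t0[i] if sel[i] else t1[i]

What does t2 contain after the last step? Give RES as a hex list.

t0 = [0xa6, 0x22, 0xd7, 0xc1, 0x59, 0x1b, 0x05, 0x84]
t1 = [0x84, 0x05, 0x1b, 0x59, 0xc1, 0xd7, 0x22, 0xa6]
t2 = [0x84, 0x22, 0x1b, 0x59, 0x59, 0xd7, 0x05, 0xa6]

RES = [ 0x84  0x22  0x1b  0x59  0x59  0xd7  0x05  0xa6 ]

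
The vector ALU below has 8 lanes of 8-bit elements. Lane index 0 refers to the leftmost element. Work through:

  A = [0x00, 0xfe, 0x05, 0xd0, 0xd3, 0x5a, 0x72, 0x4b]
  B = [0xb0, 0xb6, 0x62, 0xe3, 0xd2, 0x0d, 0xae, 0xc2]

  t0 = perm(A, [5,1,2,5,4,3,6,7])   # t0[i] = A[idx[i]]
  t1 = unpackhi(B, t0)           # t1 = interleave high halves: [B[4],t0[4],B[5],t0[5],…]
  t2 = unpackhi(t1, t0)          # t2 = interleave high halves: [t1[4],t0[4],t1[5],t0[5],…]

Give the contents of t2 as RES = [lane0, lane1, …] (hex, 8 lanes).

RES = [0xae, 0xd3, 0x72, 0xd0, 0xc2, 0x72, 0x4b, 0x4b]

  t0: 5a fe 05 5a d3 d0 72 4b
  t1: d2 d3 0d d0 ae 72 c2 4b
  t2: ae d3 72 d0 c2 72 4b 4b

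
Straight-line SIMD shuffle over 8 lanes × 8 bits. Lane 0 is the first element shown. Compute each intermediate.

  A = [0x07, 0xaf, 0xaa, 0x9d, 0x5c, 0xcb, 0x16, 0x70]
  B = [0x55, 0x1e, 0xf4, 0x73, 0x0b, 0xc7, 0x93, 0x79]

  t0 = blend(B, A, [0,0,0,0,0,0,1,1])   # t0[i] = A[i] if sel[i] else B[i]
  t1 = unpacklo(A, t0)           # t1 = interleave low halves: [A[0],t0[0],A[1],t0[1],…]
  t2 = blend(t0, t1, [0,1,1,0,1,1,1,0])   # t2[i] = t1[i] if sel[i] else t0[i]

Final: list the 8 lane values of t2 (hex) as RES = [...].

t0 = [0x55, 0x1e, 0xf4, 0x73, 0x0b, 0xc7, 0x16, 0x70]
t1 = [0x07, 0x55, 0xaf, 0x1e, 0xaa, 0xf4, 0x9d, 0x73]
t2 = [0x55, 0x55, 0xaf, 0x73, 0xaa, 0xf4, 0x9d, 0x70]

RES = [0x55, 0x55, 0xaf, 0x73, 0xaa, 0xf4, 0x9d, 0x70]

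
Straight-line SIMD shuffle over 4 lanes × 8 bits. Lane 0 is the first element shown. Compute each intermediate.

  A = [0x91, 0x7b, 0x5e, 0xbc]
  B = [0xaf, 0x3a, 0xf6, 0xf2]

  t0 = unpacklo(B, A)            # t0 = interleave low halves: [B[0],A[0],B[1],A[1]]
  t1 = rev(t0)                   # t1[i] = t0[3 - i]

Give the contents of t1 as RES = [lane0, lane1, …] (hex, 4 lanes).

RES = [0x7b, 0x3a, 0x91, 0xaf]

→ t0 |af|91|3a|7b|
→ t1 |7b|3a|91|af|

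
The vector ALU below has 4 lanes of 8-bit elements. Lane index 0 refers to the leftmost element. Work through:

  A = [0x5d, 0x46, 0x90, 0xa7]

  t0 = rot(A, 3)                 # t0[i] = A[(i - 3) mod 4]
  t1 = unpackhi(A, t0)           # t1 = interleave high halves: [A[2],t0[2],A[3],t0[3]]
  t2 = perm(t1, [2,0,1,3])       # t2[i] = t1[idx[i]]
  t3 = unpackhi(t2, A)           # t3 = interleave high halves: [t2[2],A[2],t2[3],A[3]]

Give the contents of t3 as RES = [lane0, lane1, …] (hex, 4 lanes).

→ t0 |46|90|a7|5d|
→ t1 |90|a7|a7|5d|
→ t2 |a7|90|a7|5d|
→ t3 |a7|90|5d|a7|

RES = [0xa7, 0x90, 0x5d, 0xa7]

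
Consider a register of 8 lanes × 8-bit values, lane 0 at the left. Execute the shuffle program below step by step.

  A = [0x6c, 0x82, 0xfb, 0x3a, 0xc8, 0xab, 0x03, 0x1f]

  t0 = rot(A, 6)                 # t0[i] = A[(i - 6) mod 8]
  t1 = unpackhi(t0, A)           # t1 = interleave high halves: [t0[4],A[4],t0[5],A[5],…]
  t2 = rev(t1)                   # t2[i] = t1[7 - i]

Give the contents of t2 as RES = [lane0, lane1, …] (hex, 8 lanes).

RES = [ 0x1f  0x82  0x03  0x6c  0xab  0x1f  0xc8  0x03 ]

t0 = [0xfb, 0x3a, 0xc8, 0xab, 0x03, 0x1f, 0x6c, 0x82]
t1 = [0x03, 0xc8, 0x1f, 0xab, 0x6c, 0x03, 0x82, 0x1f]
t2 = [0x1f, 0x82, 0x03, 0x6c, 0xab, 0x1f, 0xc8, 0x03]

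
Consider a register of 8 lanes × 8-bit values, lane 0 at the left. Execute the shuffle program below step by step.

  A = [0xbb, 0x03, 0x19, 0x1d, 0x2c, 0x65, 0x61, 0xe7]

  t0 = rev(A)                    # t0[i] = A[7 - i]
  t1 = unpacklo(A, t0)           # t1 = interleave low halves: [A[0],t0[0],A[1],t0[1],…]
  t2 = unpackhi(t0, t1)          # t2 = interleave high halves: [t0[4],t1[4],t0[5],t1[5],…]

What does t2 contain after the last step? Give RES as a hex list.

RES = [ 0x1d  0x19  0x19  0x65  0x03  0x1d  0xbb  0x2c ]

t0 = [0xe7, 0x61, 0x65, 0x2c, 0x1d, 0x19, 0x03, 0xbb]
t1 = [0xbb, 0xe7, 0x03, 0x61, 0x19, 0x65, 0x1d, 0x2c]
t2 = [0x1d, 0x19, 0x19, 0x65, 0x03, 0x1d, 0xbb, 0x2c]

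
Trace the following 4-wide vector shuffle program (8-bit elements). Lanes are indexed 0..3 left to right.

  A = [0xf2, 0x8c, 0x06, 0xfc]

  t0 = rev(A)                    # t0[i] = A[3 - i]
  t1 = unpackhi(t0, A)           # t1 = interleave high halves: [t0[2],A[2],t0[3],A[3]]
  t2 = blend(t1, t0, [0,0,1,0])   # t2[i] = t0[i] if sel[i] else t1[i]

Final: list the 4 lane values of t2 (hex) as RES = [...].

  t0: fc 06 8c f2
  t1: 8c 06 f2 fc
  t2: 8c 06 8c fc

RES = [ 0x8c  0x06  0x8c  0xfc ]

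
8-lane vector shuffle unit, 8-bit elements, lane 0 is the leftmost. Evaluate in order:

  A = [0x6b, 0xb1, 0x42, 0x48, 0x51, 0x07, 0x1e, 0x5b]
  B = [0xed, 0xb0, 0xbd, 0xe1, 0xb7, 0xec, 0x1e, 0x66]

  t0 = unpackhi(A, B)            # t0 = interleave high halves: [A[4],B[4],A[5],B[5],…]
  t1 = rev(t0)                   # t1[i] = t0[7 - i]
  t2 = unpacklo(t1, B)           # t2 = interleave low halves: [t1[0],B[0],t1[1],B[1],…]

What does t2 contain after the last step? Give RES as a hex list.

→ t0 |51|b7|07|ec|1e|1e|5b|66|
→ t1 |66|5b|1e|1e|ec|07|b7|51|
→ t2 |66|ed|5b|b0|1e|bd|1e|e1|

RES = [0x66, 0xed, 0x5b, 0xb0, 0x1e, 0xbd, 0x1e, 0xe1]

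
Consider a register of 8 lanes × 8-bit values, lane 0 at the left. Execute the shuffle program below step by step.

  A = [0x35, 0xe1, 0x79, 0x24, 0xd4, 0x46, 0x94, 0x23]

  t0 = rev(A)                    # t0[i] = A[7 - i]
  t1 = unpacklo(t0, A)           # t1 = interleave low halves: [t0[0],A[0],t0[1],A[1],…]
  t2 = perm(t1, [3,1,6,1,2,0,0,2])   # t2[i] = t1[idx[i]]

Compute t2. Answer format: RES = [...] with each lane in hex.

  t0: 23 94 46 d4 24 79 e1 35
  t1: 23 35 94 e1 46 79 d4 24
  t2: e1 35 d4 35 94 23 23 94

RES = [ 0xe1  0x35  0xd4  0x35  0x94  0x23  0x23  0x94 ]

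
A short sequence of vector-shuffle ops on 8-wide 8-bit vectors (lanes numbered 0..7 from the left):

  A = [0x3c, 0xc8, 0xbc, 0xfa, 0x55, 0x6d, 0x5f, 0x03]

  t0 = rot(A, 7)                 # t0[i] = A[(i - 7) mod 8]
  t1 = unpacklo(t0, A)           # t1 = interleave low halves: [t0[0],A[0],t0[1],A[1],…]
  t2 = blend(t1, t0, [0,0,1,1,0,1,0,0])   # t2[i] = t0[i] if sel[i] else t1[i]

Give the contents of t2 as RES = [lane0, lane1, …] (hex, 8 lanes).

RES = [ 0xc8  0x3c  0xfa  0x55  0xfa  0x5f  0x55  0xfa ]

→ t0 |c8|bc|fa|55|6d|5f|03|3c|
→ t1 |c8|3c|bc|c8|fa|bc|55|fa|
→ t2 |c8|3c|fa|55|fa|5f|55|fa|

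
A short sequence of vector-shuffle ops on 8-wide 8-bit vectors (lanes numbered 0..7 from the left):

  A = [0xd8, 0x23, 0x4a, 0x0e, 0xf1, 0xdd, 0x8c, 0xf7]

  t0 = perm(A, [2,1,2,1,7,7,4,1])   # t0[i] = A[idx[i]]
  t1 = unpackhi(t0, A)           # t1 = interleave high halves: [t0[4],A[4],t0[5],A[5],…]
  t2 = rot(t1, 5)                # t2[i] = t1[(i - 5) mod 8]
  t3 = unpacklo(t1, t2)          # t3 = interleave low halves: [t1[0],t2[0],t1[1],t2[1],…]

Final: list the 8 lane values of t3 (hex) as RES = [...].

t0 = [0x4a, 0x23, 0x4a, 0x23, 0xf7, 0xf7, 0xf1, 0x23]
t1 = [0xf7, 0xf1, 0xf7, 0xdd, 0xf1, 0x8c, 0x23, 0xf7]
t2 = [0xdd, 0xf1, 0x8c, 0x23, 0xf7, 0xf7, 0xf1, 0xf7]
t3 = [0xf7, 0xdd, 0xf1, 0xf1, 0xf7, 0x8c, 0xdd, 0x23]

RES = [ 0xf7  0xdd  0xf1  0xf1  0xf7  0x8c  0xdd  0x23 ]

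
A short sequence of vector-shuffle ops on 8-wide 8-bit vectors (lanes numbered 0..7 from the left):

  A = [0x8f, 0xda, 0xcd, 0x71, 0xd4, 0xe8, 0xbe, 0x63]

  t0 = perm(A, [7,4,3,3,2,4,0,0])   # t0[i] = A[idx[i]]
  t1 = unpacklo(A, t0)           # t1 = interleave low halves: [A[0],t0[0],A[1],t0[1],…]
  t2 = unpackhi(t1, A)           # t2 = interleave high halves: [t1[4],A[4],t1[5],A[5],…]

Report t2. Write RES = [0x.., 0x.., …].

RES = [0xcd, 0xd4, 0x71, 0xe8, 0x71, 0xbe, 0x71, 0x63]

  t0: 63 d4 71 71 cd d4 8f 8f
  t1: 8f 63 da d4 cd 71 71 71
  t2: cd d4 71 e8 71 be 71 63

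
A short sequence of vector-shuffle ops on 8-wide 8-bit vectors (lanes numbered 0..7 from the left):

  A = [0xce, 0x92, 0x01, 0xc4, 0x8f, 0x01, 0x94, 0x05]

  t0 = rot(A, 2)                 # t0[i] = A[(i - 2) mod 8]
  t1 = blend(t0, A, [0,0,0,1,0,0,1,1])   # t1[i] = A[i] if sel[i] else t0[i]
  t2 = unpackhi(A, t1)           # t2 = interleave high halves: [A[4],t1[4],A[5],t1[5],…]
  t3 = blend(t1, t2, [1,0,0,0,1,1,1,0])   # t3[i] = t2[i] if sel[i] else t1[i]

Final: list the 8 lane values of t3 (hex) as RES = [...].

RES = [0x8f, 0x05, 0xce, 0xc4, 0x94, 0x94, 0x05, 0x05]

  t0: 94 05 ce 92 01 c4 8f 01
  t1: 94 05 ce c4 01 c4 94 05
  t2: 8f 01 01 c4 94 94 05 05
  t3: 8f 05 ce c4 94 94 05 05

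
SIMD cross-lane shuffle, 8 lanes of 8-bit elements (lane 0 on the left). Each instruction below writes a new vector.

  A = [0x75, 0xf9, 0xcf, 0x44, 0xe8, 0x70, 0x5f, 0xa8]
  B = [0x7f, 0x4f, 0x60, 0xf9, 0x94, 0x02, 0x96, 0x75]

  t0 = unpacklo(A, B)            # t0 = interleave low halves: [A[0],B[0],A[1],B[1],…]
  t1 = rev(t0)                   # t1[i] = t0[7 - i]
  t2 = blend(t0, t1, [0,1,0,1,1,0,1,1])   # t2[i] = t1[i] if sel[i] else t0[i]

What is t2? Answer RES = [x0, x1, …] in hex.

t0 = [0x75, 0x7f, 0xf9, 0x4f, 0xcf, 0x60, 0x44, 0xf9]
t1 = [0xf9, 0x44, 0x60, 0xcf, 0x4f, 0xf9, 0x7f, 0x75]
t2 = [0x75, 0x44, 0xf9, 0xcf, 0x4f, 0x60, 0x7f, 0x75]

RES = [0x75, 0x44, 0xf9, 0xcf, 0x4f, 0x60, 0x7f, 0x75]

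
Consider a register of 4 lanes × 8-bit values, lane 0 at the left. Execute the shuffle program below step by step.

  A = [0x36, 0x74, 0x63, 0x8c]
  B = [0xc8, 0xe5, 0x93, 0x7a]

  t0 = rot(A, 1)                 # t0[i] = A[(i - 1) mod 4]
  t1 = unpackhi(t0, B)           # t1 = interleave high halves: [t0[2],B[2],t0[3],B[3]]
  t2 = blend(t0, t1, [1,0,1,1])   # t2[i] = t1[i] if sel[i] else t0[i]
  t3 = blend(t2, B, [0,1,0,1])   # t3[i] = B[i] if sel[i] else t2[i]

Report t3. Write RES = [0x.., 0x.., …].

RES = [0x74, 0xe5, 0x63, 0x7a]

t0 = [0x8c, 0x36, 0x74, 0x63]
t1 = [0x74, 0x93, 0x63, 0x7a]
t2 = [0x74, 0x36, 0x63, 0x7a]
t3 = [0x74, 0xe5, 0x63, 0x7a]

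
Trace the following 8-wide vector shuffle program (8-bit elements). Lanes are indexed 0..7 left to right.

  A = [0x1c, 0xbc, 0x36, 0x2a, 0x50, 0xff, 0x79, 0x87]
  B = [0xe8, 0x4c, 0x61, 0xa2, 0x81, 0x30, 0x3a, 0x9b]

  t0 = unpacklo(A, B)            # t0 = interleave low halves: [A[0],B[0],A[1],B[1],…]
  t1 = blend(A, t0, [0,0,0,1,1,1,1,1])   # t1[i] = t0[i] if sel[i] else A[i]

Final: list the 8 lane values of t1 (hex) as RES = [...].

RES = [ 0x1c  0xbc  0x36  0x4c  0x36  0x61  0x2a  0xa2 ]

t0 = [0x1c, 0xe8, 0xbc, 0x4c, 0x36, 0x61, 0x2a, 0xa2]
t1 = [0x1c, 0xbc, 0x36, 0x4c, 0x36, 0x61, 0x2a, 0xa2]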